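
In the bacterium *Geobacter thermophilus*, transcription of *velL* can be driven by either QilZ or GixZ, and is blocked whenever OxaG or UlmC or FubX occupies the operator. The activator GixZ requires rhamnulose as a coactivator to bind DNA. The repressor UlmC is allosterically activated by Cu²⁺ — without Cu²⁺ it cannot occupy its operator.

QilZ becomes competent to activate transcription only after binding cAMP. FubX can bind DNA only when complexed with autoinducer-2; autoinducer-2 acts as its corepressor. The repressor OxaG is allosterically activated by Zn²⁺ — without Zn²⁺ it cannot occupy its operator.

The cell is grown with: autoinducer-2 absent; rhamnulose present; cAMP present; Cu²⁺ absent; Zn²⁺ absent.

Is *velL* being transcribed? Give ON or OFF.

Zn²⁺ is absent, so OxaG is inactive.
cAMP is present, so QilZ is active.
Rhamnulose is present, so GixZ is active.
Cu²⁺ is absent, so UlmC is inactive.
Autoinducer-2 is absent, so FubX is inactive.
Activator QilZ is present, so *velL* is transcribed.

ON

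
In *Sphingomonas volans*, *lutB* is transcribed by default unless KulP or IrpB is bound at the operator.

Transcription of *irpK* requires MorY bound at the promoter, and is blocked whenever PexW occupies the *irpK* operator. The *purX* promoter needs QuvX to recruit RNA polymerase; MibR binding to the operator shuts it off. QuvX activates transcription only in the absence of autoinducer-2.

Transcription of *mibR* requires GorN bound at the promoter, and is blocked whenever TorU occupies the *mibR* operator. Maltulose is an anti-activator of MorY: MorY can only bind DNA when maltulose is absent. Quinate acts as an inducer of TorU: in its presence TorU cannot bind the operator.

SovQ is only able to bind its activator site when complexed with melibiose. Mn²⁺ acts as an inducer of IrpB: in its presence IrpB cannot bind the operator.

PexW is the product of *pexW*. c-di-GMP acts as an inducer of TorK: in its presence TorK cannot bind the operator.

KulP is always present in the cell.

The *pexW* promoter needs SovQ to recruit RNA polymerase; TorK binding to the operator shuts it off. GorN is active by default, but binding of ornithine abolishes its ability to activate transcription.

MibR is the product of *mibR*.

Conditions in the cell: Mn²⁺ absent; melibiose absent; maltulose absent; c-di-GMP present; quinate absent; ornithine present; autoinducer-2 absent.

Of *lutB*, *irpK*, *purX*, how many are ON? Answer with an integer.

KulP is produced constitutively and is active.
Mn²⁺ is absent, so IrpB is active.
With repressor KulP bound, *lutB* is not transcribed.
→ *lutB* is OFF.
Melibiose is absent, so SovQ is inactive.
c-di-GMP is present, so TorK is inactive.
Required activator SovQ is absent, so *pexW* is not transcribed.
So PexW is not produced.
Maltulose is absent, so MorY is active.
No repressor is bound and MorY is active, so *irpK* is transcribed.
→ *irpK* is ON.
Autoinducer-2 is absent, so QuvX is active.
Ornithine is present, so GorN is inactive.
Quinate is absent, so TorU is active.
With repressor TorU bound, *mibR* is not transcribed.
So MibR is not produced.
No repressor is bound and QuvX is active, so *purX* is transcribed.
→ *purX* is ON.
2 of the 3 genes are transcribed.

2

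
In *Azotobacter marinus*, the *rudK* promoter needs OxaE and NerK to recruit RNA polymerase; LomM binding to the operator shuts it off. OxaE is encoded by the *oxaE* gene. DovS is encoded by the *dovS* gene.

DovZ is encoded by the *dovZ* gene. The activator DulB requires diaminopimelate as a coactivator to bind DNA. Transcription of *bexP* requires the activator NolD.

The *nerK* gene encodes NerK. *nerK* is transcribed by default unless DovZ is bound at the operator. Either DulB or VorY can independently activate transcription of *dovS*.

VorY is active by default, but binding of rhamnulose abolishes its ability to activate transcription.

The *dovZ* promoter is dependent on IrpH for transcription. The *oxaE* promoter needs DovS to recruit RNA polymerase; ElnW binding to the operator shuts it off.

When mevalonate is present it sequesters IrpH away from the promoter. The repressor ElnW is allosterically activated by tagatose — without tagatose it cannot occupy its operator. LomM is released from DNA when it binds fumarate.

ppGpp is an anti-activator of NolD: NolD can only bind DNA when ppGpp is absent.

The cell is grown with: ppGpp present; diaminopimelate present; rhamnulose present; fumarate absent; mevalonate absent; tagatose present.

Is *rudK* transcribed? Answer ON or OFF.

Tagatose is present, so ElnW is active.
Diaminopimelate is present, so DulB is active.
Rhamnulose is present, so VorY is inactive.
Activator DulB is present, so *dovS* is transcribed.
So DovS is produced and active.
With repressor ElnW bound, *oxaE* is not transcribed.
So OxaE is not produced.
Mevalonate is absent, so IrpH is active.
No repressor is bound and IrpH is active, so *dovZ* is transcribed.
So DovZ is produced and active.
With repressor DovZ bound, *nerK* is not transcribed.
So NerK is not produced.
Fumarate is absent, so LomM is active.
With repressor LomM bound, *rudK* is not transcribed.

OFF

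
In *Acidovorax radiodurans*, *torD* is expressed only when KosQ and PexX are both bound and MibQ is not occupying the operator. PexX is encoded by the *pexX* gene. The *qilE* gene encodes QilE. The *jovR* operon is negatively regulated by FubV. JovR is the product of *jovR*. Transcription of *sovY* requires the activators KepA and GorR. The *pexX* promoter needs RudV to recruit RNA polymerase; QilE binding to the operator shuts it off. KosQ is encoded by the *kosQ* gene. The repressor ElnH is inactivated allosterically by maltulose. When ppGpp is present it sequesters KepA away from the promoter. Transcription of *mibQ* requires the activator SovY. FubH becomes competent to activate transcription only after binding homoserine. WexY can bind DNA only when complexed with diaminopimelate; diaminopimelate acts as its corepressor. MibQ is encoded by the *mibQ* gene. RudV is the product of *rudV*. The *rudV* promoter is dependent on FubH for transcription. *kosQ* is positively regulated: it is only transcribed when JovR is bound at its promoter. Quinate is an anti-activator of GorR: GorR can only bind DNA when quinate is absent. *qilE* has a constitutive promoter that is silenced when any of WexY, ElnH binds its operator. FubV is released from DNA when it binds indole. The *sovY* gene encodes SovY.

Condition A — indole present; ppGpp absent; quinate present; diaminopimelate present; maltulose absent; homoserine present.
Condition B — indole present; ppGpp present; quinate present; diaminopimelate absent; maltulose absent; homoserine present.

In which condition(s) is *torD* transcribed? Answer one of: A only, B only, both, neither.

Condition A:
Indole is present, so FubV is inactive.
With no repressor bound, *jovR* is transcribed.
So JovR is produced and active.
No repressor is bound and JovR is active, so *kosQ* is transcribed.
So KosQ is produced and active.
ppGpp is absent, so KepA is active.
Quinate is present, so GorR is inactive.
Required activator GorR is absent, so *sovY* is not transcribed.
So SovY is not produced.
Required activator SovY is absent, so *mibQ* is not transcribed.
So MibQ is not produced.
Diaminopimelate is present, so WexY is active.
Maltulose is absent, so ElnH is active.
With repressor WexY bound, *qilE* is not transcribed.
So QilE is not produced.
Homoserine is present, so FubH is active.
No repressor is bound and FubH is active, so *rudV* is transcribed.
So RudV is produced and active.
No repressor is bound and RudV is active, so *pexX* is transcribed.
So PexX is produced and active.
No repressor is bound and KosQ and PexX are active, so *torD* is transcribed.
→ *torD* is ON in A.
Condition B:
Indole is present, so FubV is inactive.
With no repressor bound, *jovR* is transcribed.
So JovR is produced and active.
No repressor is bound and JovR is active, so *kosQ* is transcribed.
So KosQ is produced and active.
ppGpp is present, so KepA is inactive.
Quinate is present, so GorR is inactive.
Required activator KepA is absent, so *sovY* is not transcribed.
So SovY is not produced.
Required activator SovY is absent, so *mibQ* is not transcribed.
So MibQ is not produced.
Diaminopimelate is absent, so WexY is inactive.
Maltulose is absent, so ElnH is active.
With repressor ElnH bound, *qilE* is not transcribed.
So QilE is not produced.
Homoserine is present, so FubH is active.
No repressor is bound and FubH is active, so *rudV* is transcribed.
So RudV is produced and active.
No repressor is bound and RudV is active, so *pexX* is transcribed.
So PexX is produced and active.
No repressor is bound and KosQ and PexX are active, so *torD* is transcribed.
→ *torD* is ON in B.

both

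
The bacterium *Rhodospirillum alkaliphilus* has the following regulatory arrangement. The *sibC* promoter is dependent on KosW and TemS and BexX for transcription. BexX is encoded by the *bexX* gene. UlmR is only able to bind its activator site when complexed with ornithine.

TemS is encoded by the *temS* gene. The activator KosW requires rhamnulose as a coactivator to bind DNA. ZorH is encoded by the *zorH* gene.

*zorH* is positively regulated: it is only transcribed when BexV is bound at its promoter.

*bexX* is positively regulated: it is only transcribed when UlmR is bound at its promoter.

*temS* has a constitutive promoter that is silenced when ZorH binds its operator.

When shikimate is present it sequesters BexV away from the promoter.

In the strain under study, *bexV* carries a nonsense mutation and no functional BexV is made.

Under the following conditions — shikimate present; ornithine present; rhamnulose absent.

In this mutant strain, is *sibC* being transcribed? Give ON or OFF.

OFF

Rhamnulose is absent, so KosW is inactive.
BexV is non-functional in this strain, so it has no effect.
Required activator BexV is absent, so *zorH* is not transcribed.
So ZorH is not produced.
With no repressor bound, *temS* is transcribed.
So TemS is produced and active.
Ornithine is present, so UlmR is active.
No repressor is bound and UlmR is active, so *bexX* is transcribed.
So BexX is produced and active.
Required activator KosW is absent, so *sibC* is not transcribed.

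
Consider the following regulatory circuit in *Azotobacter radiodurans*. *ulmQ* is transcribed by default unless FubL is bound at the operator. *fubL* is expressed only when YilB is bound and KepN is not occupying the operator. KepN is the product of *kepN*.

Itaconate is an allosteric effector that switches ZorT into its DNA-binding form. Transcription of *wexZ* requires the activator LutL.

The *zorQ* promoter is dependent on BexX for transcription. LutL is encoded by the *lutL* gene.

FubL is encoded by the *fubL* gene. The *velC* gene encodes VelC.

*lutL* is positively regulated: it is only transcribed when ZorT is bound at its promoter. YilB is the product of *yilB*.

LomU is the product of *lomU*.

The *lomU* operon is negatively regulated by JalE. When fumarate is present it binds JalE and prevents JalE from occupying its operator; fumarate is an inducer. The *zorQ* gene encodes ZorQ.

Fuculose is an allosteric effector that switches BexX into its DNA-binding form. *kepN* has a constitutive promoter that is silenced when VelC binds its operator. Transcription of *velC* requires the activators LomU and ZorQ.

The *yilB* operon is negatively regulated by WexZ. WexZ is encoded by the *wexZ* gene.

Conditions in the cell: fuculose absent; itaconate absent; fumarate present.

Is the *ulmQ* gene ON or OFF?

Fumarate is present, so JalE is inactive.
With no repressor bound, *lomU* is transcribed.
So LomU is produced and active.
Fuculose is absent, so BexX is inactive.
Required activator BexX is absent, so *zorQ* is not transcribed.
So ZorQ is not produced.
Required activator ZorQ is absent, so *velC* is not transcribed.
So VelC is not produced.
With no repressor bound, *kepN* is transcribed.
So KepN is produced and active.
Itaconate is absent, so ZorT is inactive.
Required activator ZorT is absent, so *lutL* is not transcribed.
So LutL is not produced.
Required activator LutL is absent, so *wexZ* is not transcribed.
So WexZ is not produced.
With no repressor bound, *yilB* is transcribed.
So YilB is produced and active.
With repressor KepN bound, *fubL* is not transcribed.
So FubL is not produced.
With no repressor bound, *ulmQ* is transcribed.

ON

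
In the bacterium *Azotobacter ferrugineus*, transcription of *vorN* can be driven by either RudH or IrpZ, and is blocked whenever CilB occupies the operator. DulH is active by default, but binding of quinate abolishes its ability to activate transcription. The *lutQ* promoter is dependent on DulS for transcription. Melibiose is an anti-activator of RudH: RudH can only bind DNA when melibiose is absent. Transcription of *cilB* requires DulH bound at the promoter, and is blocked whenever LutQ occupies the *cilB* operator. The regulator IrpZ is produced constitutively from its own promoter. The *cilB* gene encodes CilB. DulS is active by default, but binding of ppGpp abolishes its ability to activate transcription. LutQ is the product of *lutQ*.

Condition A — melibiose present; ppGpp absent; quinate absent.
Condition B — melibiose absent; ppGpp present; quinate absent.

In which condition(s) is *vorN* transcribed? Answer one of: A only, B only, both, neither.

Condition A:
Melibiose is present, so RudH is inactive.
IrpZ is produced constitutively and is active.
ppGpp is absent, so DulS is active.
No repressor is bound and DulS is active, so *lutQ* is transcribed.
So LutQ is produced and active.
Quinate is absent, so DulH is active.
With repressor LutQ bound, *cilB* is not transcribed.
So CilB is not produced.
Activator IrpZ is present, so *vorN* is transcribed.
→ *vorN* is ON in A.
Condition B:
Melibiose is absent, so RudH is active.
IrpZ is produced constitutively and is active.
ppGpp is present, so DulS is inactive.
Required activator DulS is absent, so *lutQ* is not transcribed.
So LutQ is not produced.
Quinate is absent, so DulH is active.
No repressor is bound and DulH is active, so *cilB* is transcribed.
So CilB is produced and active.
With repressor CilB bound, *vorN* is not transcribed.
→ *vorN* is OFF in B.

A only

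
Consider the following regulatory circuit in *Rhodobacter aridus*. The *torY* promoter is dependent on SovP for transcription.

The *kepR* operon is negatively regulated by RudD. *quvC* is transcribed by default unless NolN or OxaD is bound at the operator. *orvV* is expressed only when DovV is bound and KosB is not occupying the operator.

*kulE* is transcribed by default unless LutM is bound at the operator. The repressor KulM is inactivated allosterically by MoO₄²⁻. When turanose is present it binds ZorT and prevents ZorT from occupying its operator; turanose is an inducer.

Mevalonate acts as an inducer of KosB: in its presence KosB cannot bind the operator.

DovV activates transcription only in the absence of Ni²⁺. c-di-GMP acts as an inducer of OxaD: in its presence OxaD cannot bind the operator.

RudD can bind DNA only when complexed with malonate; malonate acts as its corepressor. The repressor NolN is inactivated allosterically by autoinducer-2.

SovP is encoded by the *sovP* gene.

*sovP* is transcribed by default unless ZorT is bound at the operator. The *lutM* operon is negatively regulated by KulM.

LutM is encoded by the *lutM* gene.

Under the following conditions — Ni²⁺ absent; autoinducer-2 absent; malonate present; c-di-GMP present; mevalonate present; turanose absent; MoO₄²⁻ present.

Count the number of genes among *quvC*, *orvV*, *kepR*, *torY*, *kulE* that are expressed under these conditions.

1

Autoinducer-2 is absent, so NolN is active.
c-di-GMP is present, so OxaD is inactive.
With repressor NolN bound, *quvC* is not transcribed.
→ *quvC* is OFF.
Mevalonate is present, so KosB is inactive.
Ni²⁺ is absent, so DovV is active.
No repressor is bound and DovV is active, so *orvV* is transcribed.
→ *orvV* is ON.
Malonate is present, so RudD is active.
With repressor RudD bound, *kepR* is not transcribed.
→ *kepR* is OFF.
Turanose is absent, so ZorT is active.
With repressor ZorT bound, *sovP* is not transcribed.
So SovP is not produced.
Required activator SovP is absent, so *torY* is not transcribed.
→ *torY* is OFF.
MoO₄²⁻ is present, so KulM is inactive.
With no repressor bound, *lutM* is transcribed.
So LutM is produced and active.
With repressor LutM bound, *kulE* is not transcribed.
→ *kulE* is OFF.
1 of the 5 genes is transcribed.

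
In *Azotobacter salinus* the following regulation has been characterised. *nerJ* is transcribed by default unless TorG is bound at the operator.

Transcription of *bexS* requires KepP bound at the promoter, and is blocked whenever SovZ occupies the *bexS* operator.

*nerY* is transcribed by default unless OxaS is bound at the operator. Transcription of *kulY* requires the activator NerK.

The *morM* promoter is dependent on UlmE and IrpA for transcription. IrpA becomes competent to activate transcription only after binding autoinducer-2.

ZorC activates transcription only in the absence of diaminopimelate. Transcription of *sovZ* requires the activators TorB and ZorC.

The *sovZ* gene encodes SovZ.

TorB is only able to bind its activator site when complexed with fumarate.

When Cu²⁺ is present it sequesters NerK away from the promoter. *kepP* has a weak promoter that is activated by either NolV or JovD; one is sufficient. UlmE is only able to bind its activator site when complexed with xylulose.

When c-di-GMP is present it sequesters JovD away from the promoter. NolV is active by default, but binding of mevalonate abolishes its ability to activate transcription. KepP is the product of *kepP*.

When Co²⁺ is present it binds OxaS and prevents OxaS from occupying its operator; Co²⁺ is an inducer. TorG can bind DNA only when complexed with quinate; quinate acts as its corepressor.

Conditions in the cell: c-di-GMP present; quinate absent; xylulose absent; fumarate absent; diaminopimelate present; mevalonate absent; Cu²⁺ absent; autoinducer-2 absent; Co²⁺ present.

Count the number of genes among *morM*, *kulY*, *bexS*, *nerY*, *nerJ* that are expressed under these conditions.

4

Xylulose is absent, so UlmE is inactive.
Autoinducer-2 is absent, so IrpA is inactive.
Required activator UlmE is absent, so *morM* is not transcribed.
→ *morM* is OFF.
Cu²⁺ is absent, so NerK is active.
No repressor is bound and NerK is active, so *kulY* is transcribed.
→ *kulY* is ON.
Mevalonate is absent, so NolV is active.
c-di-GMP is present, so JovD is inactive.
Activator NolV is present, so *kepP* is transcribed.
So KepP is produced and active.
Fumarate is absent, so TorB is inactive.
Diaminopimelate is present, so ZorC is inactive.
Required activator TorB is absent, so *sovZ* is not transcribed.
So SovZ is not produced.
No repressor is bound and KepP is active, so *bexS* is transcribed.
→ *bexS* is ON.
Co²⁺ is present, so OxaS is inactive.
With no repressor bound, *nerY* is transcribed.
→ *nerY* is ON.
Quinate is absent, so TorG is inactive.
With no repressor bound, *nerJ* is transcribed.
→ *nerJ* is ON.
4 of the 5 genes are transcribed.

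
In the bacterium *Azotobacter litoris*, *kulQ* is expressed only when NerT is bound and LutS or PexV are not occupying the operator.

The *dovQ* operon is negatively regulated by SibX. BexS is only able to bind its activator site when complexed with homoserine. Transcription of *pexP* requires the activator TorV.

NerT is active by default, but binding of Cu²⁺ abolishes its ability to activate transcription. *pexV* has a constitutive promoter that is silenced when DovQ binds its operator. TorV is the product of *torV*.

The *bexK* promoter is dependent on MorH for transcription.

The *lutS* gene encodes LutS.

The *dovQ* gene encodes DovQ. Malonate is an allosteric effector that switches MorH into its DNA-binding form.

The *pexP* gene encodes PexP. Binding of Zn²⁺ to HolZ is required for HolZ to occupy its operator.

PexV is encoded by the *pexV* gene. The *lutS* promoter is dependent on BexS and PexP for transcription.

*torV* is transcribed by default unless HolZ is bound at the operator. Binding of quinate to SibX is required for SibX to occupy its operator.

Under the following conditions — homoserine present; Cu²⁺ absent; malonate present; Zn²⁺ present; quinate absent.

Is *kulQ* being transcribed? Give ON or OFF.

ON

Homoserine is present, so BexS is active.
Zn²⁺ is present, so HolZ is active.
With repressor HolZ bound, *torV* is not transcribed.
So TorV is not produced.
Required activator TorV is absent, so *pexP* is not transcribed.
So PexP is not produced.
Required activator PexP is absent, so *lutS* is not transcribed.
So LutS is not produced.
Cu²⁺ is absent, so NerT is active.
Quinate is absent, so SibX is inactive.
With no repressor bound, *dovQ* is transcribed.
So DovQ is produced and active.
With repressor DovQ bound, *pexV* is not transcribed.
So PexV is not produced.
No repressor is bound and NerT is active, so *kulQ* is transcribed.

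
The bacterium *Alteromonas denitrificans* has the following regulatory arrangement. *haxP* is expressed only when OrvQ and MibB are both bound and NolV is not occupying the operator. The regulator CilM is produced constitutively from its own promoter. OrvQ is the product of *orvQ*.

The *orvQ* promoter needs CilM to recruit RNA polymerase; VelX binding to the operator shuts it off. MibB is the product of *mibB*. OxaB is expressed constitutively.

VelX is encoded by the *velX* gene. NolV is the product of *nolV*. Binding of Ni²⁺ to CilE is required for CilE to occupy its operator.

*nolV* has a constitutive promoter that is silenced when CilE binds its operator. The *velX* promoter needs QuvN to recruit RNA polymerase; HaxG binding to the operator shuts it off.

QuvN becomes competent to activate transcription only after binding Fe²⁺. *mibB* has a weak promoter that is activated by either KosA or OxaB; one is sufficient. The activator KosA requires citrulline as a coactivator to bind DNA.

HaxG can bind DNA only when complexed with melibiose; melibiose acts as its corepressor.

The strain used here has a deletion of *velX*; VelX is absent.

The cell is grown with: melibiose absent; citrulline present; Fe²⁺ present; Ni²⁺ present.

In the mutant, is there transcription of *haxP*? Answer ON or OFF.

Ni²⁺ is present, so CilE is active.
With repressor CilE bound, *nolV* is not transcribed.
So NolV is not produced.
VelX is non-functional in this strain, so it has no effect.
CilM is produced constitutively and is active.
No repressor is bound and CilM is active, so *orvQ* is transcribed.
So OrvQ is produced and active.
Citrulline is present, so KosA is active.
OxaB is produced constitutively and is active.
Activator KosA is present, so *mibB* is transcribed.
So MibB is produced and active.
No repressor is bound and OrvQ and MibB are active, so *haxP* is transcribed.

ON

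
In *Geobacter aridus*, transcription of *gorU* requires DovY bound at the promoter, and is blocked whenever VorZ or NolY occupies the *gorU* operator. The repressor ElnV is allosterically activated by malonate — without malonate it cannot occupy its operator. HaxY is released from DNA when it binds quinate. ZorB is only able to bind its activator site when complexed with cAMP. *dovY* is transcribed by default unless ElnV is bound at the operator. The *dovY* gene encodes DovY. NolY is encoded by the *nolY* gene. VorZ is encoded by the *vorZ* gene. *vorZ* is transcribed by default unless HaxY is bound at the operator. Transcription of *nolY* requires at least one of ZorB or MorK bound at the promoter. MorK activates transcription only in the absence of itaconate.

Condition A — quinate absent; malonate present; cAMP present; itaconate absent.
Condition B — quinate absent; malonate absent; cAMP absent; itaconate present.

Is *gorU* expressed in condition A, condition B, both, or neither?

B only

Condition A:
Quinate is absent, so HaxY is active.
With repressor HaxY bound, *vorZ* is not transcribed.
So VorZ is not produced.
Malonate is present, so ElnV is active.
With repressor ElnV bound, *dovY* is not transcribed.
So DovY is not produced.
cAMP is present, so ZorB is active.
Itaconate is absent, so MorK is active.
Activator ZorB is present, so *nolY* is transcribed.
So NolY is produced and active.
With repressor NolY bound, *gorU* is not transcribed.
→ *gorU* is OFF in A.
Condition B:
Quinate is absent, so HaxY is active.
With repressor HaxY bound, *vorZ* is not transcribed.
So VorZ is not produced.
Malonate is absent, so ElnV is inactive.
With no repressor bound, *dovY* is transcribed.
So DovY is produced and active.
cAMP is absent, so ZorB is inactive.
Itaconate is present, so MorK is inactive.
No activator is available at the *nolY* promoter, so *nolY* is not transcribed.
So NolY is not produced.
No repressor is bound and DovY is active, so *gorU* is transcribed.
→ *gorU* is ON in B.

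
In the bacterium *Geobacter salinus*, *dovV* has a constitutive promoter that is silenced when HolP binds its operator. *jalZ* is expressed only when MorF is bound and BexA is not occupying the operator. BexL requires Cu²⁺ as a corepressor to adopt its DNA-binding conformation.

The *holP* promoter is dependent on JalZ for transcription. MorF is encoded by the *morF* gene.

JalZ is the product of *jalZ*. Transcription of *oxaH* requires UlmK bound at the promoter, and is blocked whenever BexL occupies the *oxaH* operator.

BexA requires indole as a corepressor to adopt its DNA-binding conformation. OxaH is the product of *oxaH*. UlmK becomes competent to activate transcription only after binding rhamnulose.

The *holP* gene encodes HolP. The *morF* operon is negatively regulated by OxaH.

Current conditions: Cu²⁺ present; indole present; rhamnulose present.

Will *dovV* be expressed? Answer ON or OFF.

Cu²⁺ is present, so BexL is active.
Rhamnulose is present, so UlmK is active.
With repressor BexL bound, *oxaH* is not transcribed.
So OxaH is not produced.
With no repressor bound, *morF* is transcribed.
So MorF is produced and active.
Indole is present, so BexA is active.
With repressor BexA bound, *jalZ* is not transcribed.
So JalZ is not produced.
Required activator JalZ is absent, so *holP* is not transcribed.
So HolP is not produced.
With no repressor bound, *dovV* is transcribed.

ON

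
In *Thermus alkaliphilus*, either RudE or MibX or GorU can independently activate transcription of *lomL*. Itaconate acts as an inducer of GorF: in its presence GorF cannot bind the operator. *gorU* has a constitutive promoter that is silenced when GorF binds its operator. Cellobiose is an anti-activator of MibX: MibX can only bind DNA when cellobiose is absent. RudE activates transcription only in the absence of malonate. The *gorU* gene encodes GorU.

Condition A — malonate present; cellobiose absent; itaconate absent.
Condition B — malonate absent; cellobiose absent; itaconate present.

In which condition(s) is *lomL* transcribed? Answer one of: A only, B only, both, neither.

Condition A:
Malonate is present, so RudE is inactive.
Cellobiose is absent, so MibX is active.
Itaconate is absent, so GorF is active.
With repressor GorF bound, *gorU* is not transcribed.
So GorU is not produced.
Activator MibX is present, so *lomL* is transcribed.
→ *lomL* is ON in A.
Condition B:
Malonate is absent, so RudE is active.
Cellobiose is absent, so MibX is active.
Itaconate is present, so GorF is inactive.
With no repressor bound, *gorU* is transcribed.
So GorU is produced and active.
Activator RudE is present, so *lomL* is transcribed.
→ *lomL* is ON in B.

both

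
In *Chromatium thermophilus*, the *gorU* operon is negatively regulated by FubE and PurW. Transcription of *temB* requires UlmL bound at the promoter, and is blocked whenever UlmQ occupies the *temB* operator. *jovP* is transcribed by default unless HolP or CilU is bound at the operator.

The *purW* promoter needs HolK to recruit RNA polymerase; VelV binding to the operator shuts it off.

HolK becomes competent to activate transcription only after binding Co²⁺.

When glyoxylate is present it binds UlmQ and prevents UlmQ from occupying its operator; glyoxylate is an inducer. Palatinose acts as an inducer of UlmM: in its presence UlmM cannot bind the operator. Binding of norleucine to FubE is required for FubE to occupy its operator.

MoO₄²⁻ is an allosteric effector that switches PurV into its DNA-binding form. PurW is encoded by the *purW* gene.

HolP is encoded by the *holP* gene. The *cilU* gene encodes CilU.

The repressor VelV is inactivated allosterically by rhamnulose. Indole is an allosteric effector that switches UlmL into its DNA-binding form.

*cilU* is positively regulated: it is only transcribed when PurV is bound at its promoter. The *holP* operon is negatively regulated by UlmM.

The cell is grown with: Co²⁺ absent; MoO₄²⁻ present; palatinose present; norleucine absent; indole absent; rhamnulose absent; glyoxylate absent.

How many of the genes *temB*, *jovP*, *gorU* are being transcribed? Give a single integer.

Glyoxylate is absent, so UlmQ is active.
Indole is absent, so UlmL is inactive.
With repressor UlmQ bound, *temB* is not transcribed.
→ *temB* is OFF.
Palatinose is present, so UlmM is inactive.
With no repressor bound, *holP* is transcribed.
So HolP is produced and active.
MoO₄²⁻ is present, so PurV is active.
No repressor is bound and PurV is active, so *cilU* is transcribed.
So CilU is produced and active.
With repressor HolP bound, *jovP* is not transcribed.
→ *jovP* is OFF.
Norleucine is absent, so FubE is inactive.
Co²⁺ is absent, so HolK is inactive.
Rhamnulose is absent, so VelV is active.
With repressor VelV bound, *purW* is not transcribed.
So PurW is not produced.
With no repressor bound, *gorU* is transcribed.
→ *gorU* is ON.
1 of the 3 genes is transcribed.

1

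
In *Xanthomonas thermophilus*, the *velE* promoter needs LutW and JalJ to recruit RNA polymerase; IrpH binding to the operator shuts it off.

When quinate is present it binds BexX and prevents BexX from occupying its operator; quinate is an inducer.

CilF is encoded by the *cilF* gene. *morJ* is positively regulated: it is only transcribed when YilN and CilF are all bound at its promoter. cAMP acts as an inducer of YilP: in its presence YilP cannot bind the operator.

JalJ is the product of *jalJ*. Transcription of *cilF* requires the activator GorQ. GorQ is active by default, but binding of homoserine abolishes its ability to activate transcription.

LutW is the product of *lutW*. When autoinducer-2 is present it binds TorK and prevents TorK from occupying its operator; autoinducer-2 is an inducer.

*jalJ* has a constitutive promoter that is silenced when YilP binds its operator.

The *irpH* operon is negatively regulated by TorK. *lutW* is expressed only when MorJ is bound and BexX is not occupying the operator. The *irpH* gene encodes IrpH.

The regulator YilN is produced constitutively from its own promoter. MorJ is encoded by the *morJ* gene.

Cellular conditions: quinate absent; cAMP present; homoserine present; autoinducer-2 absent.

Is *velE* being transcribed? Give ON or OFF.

OFF

Autoinducer-2 is absent, so TorK is active.
With repressor TorK bound, *irpH* is not transcribed.
So IrpH is not produced.
Quinate is absent, so BexX is active.
YilN is produced constitutively and is active.
Homoserine is present, so GorQ is inactive.
Required activator GorQ is absent, so *cilF* is not transcribed.
So CilF is not produced.
Required activator CilF is absent, so *morJ* is not transcribed.
So MorJ is not produced.
With repressor BexX bound, *lutW* is not transcribed.
So LutW is not produced.
cAMP is present, so YilP is inactive.
With no repressor bound, *jalJ* is transcribed.
So JalJ is produced and active.
Required activator LutW is absent, so *velE* is not transcribed.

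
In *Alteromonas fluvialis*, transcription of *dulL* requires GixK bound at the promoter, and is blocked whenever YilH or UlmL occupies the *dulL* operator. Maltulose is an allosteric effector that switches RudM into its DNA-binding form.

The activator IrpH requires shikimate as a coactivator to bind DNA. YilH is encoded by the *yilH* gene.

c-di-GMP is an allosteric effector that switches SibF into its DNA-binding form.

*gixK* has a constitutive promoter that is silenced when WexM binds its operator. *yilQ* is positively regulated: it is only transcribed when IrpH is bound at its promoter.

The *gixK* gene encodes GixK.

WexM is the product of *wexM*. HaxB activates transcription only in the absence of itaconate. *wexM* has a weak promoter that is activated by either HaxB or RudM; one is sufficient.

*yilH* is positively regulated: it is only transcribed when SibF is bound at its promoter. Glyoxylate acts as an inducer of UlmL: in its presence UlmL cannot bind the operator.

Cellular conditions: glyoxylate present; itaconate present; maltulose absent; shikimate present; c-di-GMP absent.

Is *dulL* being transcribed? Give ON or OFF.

ON

Itaconate is present, so HaxB is inactive.
Maltulose is absent, so RudM is inactive.
No activator is available at the *wexM* promoter, so *wexM* is not transcribed.
So WexM is not produced.
With no repressor bound, *gixK* is transcribed.
So GixK is produced and active.
c-di-GMP is absent, so SibF is inactive.
Required activator SibF is absent, so *yilH* is not transcribed.
So YilH is not produced.
Glyoxylate is present, so UlmL is inactive.
No repressor is bound and GixK is active, so *dulL* is transcribed.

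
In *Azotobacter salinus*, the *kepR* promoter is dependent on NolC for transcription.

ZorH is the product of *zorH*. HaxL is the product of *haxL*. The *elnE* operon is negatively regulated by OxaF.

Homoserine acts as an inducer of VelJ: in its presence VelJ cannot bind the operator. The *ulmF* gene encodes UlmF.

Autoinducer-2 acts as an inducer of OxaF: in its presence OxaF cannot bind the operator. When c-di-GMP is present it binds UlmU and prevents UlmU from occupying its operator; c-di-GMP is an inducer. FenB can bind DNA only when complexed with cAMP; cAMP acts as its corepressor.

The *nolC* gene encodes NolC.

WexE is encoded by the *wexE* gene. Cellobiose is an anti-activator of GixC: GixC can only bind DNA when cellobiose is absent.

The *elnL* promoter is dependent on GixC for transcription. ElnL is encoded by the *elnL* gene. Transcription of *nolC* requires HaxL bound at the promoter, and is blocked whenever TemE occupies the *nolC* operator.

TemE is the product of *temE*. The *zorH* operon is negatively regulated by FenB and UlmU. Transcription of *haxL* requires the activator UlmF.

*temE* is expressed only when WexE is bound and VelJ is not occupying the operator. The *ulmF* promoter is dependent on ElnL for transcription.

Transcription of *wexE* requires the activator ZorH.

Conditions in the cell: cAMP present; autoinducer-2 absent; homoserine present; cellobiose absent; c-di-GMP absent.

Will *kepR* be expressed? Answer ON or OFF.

Cellobiose is absent, so GixC is active.
No repressor is bound and GixC is active, so *elnL* is transcribed.
So ElnL is produced and active.
No repressor is bound and ElnL is active, so *ulmF* is transcribed.
So UlmF is produced and active.
No repressor is bound and UlmF is active, so *haxL* is transcribed.
So HaxL is produced and active.
cAMP is present, so FenB is active.
c-di-GMP is absent, so UlmU is active.
With repressor FenB bound, *zorH* is not transcribed.
So ZorH is not produced.
Required activator ZorH is absent, so *wexE* is not transcribed.
So WexE is not produced.
Homoserine is present, so VelJ is inactive.
Required activator WexE is absent, so *temE* is not transcribed.
So TemE is not produced.
No repressor is bound and HaxL is active, so *nolC* is transcribed.
So NolC is produced and active.
No repressor is bound and NolC is active, so *kepR* is transcribed.

ON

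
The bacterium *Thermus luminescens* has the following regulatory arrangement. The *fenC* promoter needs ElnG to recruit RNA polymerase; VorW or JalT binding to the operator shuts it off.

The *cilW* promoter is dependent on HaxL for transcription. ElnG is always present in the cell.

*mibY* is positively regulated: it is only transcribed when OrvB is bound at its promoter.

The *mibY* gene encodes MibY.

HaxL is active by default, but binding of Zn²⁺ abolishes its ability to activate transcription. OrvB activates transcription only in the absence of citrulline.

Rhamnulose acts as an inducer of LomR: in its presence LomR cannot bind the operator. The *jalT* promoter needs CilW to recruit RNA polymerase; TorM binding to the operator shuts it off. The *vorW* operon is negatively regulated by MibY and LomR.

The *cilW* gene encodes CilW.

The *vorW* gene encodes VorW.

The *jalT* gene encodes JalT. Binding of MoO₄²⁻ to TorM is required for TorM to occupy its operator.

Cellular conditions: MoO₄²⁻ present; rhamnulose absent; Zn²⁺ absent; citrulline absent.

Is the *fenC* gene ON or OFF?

ON

ElnG is produced constitutively and is active.
Citrulline is absent, so OrvB is active.
No repressor is bound and OrvB is active, so *mibY* is transcribed.
So MibY is produced and active.
Rhamnulose is absent, so LomR is active.
With repressor MibY bound, *vorW* is not transcribed.
So VorW is not produced.
Zn²⁺ is absent, so HaxL is active.
No repressor is bound and HaxL is active, so *cilW* is transcribed.
So CilW is produced and active.
MoO₄²⁻ is present, so TorM is active.
With repressor TorM bound, *jalT* is not transcribed.
So JalT is not produced.
No repressor is bound and ElnG is active, so *fenC* is transcribed.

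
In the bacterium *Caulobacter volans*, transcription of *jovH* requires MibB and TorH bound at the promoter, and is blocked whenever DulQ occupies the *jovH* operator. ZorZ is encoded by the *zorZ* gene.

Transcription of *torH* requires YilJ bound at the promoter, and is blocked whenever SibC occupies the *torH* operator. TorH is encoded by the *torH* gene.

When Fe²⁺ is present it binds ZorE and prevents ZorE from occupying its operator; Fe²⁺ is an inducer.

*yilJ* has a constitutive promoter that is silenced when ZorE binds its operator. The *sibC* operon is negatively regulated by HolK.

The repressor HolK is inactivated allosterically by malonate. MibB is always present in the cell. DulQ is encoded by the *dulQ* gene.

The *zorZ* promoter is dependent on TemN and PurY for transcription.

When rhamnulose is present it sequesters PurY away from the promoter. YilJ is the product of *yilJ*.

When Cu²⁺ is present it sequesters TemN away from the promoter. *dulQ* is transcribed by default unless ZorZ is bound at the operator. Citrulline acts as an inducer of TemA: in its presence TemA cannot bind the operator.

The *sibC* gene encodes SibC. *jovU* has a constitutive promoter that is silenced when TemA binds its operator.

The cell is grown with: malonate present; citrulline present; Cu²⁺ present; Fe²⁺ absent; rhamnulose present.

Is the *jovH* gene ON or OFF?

OFF

MibB is produced constitutively and is active.
Cu²⁺ is present, so TemN is inactive.
Rhamnulose is present, so PurY is inactive.
Required activator TemN is absent, so *zorZ* is not transcribed.
So ZorZ is not produced.
With no repressor bound, *dulQ* is transcribed.
So DulQ is produced and active.
Fe²⁺ is absent, so ZorE is active.
With repressor ZorE bound, *yilJ* is not transcribed.
So YilJ is not produced.
Malonate is present, so HolK is inactive.
With no repressor bound, *sibC* is transcribed.
So SibC is produced and active.
With repressor SibC bound, *torH* is not transcribed.
So TorH is not produced.
With repressor DulQ bound, *jovH* is not transcribed.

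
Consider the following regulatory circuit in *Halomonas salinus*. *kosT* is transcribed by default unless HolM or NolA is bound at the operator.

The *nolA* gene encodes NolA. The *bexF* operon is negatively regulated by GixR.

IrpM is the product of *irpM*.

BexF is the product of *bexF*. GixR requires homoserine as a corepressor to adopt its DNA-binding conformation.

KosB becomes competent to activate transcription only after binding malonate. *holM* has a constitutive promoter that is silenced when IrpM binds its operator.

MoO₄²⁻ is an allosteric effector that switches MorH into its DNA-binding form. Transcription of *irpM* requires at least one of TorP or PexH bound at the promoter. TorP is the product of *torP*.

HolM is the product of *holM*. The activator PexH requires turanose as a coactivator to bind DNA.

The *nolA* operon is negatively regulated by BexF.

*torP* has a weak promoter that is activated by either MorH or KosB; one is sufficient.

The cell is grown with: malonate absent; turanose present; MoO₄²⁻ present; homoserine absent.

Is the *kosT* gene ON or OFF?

MoO₄²⁻ is present, so MorH is active.
Malonate is absent, so KosB is inactive.
Activator MorH is present, so *torP* is transcribed.
So TorP is produced and active.
Turanose is present, so PexH is active.
Activator TorP is present, so *irpM* is transcribed.
So IrpM is produced and active.
With repressor IrpM bound, *holM* is not transcribed.
So HolM is not produced.
Homoserine is absent, so GixR is inactive.
With no repressor bound, *bexF* is transcribed.
So BexF is produced and active.
With repressor BexF bound, *nolA* is not transcribed.
So NolA is not produced.
With no repressor bound, *kosT* is transcribed.

ON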